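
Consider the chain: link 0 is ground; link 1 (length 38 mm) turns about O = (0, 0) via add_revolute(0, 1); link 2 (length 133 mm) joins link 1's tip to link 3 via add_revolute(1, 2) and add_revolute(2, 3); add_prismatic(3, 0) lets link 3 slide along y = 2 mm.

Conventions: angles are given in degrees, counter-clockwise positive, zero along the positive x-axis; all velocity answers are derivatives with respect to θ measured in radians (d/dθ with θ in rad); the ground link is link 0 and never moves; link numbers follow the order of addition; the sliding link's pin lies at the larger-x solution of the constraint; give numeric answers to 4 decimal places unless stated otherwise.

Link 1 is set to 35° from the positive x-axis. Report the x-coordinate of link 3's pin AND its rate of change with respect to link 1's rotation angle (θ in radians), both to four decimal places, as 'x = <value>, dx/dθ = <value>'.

geometry: r = 38 mm, L = 133 mm, e = 2 mm
crank pin P = (r cos θ, r sin θ) = (31.127778, 21.795905)
h = r sin θ − e = 21.795905 − 2 = 19.795905
x = r cos θ + √(L² − h²) = 31.127778 + 131.518524 = 162.646302
dx/dθ = −r sin θ − h·r cos θ/√(L² − h²) (θ in radians; h = 19.795905) = -26.481195

x = 162.6463, dx/dθ = -26.4812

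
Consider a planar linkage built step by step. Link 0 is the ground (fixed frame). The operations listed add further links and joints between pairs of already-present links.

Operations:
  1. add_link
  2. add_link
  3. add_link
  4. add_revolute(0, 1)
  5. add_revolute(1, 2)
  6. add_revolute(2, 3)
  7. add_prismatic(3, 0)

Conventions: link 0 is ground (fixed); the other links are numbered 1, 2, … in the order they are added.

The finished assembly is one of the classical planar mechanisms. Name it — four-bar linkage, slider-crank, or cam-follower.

links: 4 (incl. ground); joints: 3 revolute, 1 prismatic, 0 higher (cam) pair, forming one closed loop
4 links, 3 revolutes + 1 prismatic in one loop → slider-crank

slider-crank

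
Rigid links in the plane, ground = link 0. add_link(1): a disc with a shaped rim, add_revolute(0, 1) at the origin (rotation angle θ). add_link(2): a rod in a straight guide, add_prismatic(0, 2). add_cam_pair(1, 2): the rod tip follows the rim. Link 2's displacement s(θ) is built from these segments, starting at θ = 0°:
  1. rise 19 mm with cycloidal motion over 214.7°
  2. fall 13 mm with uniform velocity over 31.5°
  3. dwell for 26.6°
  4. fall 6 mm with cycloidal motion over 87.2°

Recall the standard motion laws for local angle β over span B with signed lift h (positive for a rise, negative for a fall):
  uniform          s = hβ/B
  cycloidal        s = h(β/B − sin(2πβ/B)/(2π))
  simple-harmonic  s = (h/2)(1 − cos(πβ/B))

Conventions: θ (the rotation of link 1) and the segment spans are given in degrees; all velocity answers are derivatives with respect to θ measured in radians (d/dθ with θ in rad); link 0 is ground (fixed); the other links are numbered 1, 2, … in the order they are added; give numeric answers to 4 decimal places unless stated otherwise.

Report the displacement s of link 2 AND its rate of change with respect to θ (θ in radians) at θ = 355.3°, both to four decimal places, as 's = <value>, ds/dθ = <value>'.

segment 1 (0° to 214.7°, cycloidal, h = 19) is passed completely: s = 0.0000 + (19) = 19.0000
segment 2 (214.7° to 246.2°, uniform, h = -13) is passed completely: s = 19.0000 + (-13) = 6.0000
segment 3 (246.2° to 272.8°, dwell): s unchanged at 6.0000
θ = 355.3° falls in segment 4 (272.8° to 360°, cycloidal, h = -6): β = 355.3 − 272.8 = 82.5°, B = 87.2°; Δs = -6·(0.9461 − sin(2π·0.9461)/(2π)) = -5.9939; s = 6.0000 − 5.9939 = 0.0061
velocity in seg [272.8°–360°] (cycloidal), θ in radians: β = 82.5° = 1.4399 rad, B = 87.2° = 1.5219 rad; ds/dθ = (h/B)(1 − cos(2πβ/B)) = ((-6)/1.5219)(1 − cos(2π·0.9461)) = -0.223921 mm/rad

s = 0.0061, ds/dθ = -0.2239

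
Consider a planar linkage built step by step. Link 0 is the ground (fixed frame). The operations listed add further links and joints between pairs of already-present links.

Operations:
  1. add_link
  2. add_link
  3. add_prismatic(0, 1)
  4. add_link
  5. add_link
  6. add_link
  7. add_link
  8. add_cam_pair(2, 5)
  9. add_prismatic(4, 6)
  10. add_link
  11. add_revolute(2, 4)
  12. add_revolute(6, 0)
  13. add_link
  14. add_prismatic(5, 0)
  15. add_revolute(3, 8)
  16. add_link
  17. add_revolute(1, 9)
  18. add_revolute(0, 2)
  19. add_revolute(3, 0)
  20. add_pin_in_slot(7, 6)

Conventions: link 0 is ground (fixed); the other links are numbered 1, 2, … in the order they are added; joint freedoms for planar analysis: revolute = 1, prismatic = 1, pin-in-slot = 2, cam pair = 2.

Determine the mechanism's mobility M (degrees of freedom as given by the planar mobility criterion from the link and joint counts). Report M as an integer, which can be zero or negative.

link 0 = ground. State L|J1|J2 = 1|0|0
+link1  2|0|0
+link2  3|0|0
P(0,1) f=1→J1  3|1|0
+link3  4|1|0
+link4  5|1|0
+link5  6|1|0
+link6  7|1|0
C(2,5) f=2→J2  7|1|1
P(4,6) f=1→J1  7|2|1
+link7  8|2|1
R(2,4) f=1→J1  8|3|1
R(6,0) f=1→J1  8|4|1
+link8  9|4|1
P(5,0) f=1→J1  9|5|1
R(3,8) f=1→J1  9|6|1
+link9  10|6|1
R(1,9) f=1→J1  10|7|1
R(0,2) f=1→J1  10|8|1
R(3,0) f=1→J1  10|9|1
PS(7,6) f=2→J2  10|9|2
M = 3(10−1)−2·9−2 = 27−18−2 = 7

M = 7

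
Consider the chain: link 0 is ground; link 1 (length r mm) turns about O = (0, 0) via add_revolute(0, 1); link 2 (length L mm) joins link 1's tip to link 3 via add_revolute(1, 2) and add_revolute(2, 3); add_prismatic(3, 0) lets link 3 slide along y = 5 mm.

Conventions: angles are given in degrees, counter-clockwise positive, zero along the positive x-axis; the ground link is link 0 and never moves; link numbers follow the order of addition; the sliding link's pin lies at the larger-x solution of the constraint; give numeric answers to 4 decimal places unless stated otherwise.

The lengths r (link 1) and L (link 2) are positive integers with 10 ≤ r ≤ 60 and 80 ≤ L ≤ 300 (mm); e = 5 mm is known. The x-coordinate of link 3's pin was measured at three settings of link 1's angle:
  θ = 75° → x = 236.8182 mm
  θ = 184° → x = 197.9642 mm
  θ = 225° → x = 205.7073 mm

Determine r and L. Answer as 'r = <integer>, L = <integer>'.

constraint per measurement: (x − r cos θ)² + (r sin θ − e)² = L²
subtracting the θ₁ and θ₂ equations cancels the r² and L² terms:
r = (x₁² − x₂²) / (2[(x₁cos θ₁ + e sin θ₁) − (x₂cos θ₂ + e sin θ₂)]) = 32.0000 → r = 32
L² = (x₁ − r cos θ₁)² + (r sin θ₁ − e)² = 52900.0077 → L = 230.0000 → L = 230
check at θ₃=225°: x = 205.7073 (printed 205.7073) ✓

r = 32, L = 230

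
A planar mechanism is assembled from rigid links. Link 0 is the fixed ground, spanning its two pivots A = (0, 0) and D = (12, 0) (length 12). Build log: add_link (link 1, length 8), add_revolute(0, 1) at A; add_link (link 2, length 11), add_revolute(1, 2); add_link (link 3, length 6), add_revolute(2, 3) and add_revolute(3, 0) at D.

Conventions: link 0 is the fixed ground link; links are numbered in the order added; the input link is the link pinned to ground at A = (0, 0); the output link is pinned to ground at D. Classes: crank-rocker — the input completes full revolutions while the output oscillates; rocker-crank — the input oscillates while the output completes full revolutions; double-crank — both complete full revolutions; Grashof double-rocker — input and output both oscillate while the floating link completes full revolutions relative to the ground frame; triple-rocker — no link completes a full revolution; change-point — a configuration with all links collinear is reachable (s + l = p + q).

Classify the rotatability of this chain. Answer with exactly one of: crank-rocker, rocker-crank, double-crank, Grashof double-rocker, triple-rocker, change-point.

lengths: ground=12, input=8, coupler=11, output=6
sorted: s=6 (shortest), l=12 (longest), p+q=19
s + l = 18 vs p + q = 19
s + l < p + q (Grashof) with shortest = output link → rocker-crank

rocker-crank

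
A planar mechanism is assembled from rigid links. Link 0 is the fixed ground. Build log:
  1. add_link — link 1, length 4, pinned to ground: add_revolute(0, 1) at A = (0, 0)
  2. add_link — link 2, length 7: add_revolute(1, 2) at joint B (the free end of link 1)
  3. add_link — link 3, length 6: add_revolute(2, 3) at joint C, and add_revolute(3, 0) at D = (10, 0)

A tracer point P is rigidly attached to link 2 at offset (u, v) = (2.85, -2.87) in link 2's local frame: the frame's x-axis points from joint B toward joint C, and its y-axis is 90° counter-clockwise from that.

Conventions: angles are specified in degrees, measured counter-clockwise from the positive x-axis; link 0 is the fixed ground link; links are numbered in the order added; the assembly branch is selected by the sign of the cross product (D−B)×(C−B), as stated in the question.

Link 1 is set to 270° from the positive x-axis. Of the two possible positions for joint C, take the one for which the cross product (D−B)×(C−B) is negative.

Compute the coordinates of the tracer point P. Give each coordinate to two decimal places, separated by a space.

A=(0,0), D=(10.00,0)
B = A + 4.00·(cos270°, sin270°) = (-0.0000, -4.0000)
|BD| = 10.7703
circle(B,7.00) ∩ circle(D,6.00): a=5.9887, h=3.6243
  candidates: C₊=(4.2143,1.5892) cross=39.035; C₋=(6.9064,-5.1410) cross=-39.035
  branch - wants cross < 0 → take C=(6.9064,-5.1410) (cross=-39.035)
ex = (C−B)/|BC| = (0.9866,-0.1630); ey = (0.1630,0.9866)
P = B + 2.85·ex + -2.87·ey = (2.3441,-7.2962)

2.34 -7.30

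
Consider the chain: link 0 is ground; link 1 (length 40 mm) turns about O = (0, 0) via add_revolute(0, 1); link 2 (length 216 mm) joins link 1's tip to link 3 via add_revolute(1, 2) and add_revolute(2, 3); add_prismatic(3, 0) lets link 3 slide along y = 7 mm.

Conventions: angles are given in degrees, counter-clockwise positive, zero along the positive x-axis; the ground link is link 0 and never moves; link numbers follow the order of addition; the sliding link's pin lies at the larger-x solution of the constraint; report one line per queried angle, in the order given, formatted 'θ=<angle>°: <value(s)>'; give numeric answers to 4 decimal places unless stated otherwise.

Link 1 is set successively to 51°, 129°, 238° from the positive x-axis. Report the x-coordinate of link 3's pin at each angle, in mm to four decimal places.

geometry: r = 40 mm, L = 216 mm, e = 7 mm
θ=51°: crank pin P = (r cos θ, r sin θ) = (25.172816, 31.085838)
θ=51°: h = r sin θ − e = 31.085838 − 7 = 24.085838
θ=51°: x = r cos θ + √(L² − h²) = 25.172816 + 214.652911 = 239.825727
θ=129°: crank pin P = (r cos θ, r sin θ) = (-25.172816, 31.085838)
θ=129°: h = r sin θ − e = 31.085838 − 7 = 24.085838
θ=129°: x = r cos θ + √(L² − h²) = -25.172816 + 214.652911 = 189.480096
θ=238°: crank pin P = (r cos θ, r sin θ) = (-21.196771, -33.921924)
θ=238°: h = r sin θ − e = -33.921924 − 7 = -40.921924
θ=238°: x = r cos θ + √(L² − h²) = -21.196771 + 212.088180 = 190.891410

θ=51°: 239.8257
θ=129°: 189.4801
θ=238°: 190.8914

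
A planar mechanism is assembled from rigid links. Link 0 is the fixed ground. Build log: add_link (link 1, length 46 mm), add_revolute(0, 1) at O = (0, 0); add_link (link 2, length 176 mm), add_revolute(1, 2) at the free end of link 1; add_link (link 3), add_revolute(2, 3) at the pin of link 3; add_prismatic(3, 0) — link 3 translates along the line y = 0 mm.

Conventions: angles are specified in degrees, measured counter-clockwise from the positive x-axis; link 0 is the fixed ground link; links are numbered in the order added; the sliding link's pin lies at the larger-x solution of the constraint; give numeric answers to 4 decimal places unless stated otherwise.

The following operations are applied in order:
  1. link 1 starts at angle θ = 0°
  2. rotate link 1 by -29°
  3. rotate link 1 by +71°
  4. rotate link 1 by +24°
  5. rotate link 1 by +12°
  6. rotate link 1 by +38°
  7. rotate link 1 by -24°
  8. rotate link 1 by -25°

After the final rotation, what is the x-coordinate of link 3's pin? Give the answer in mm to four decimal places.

geometry: r = 46 mm, L = 176 mm, e = 0 mm; θ starts at 0°
rotate link 1 by -29°: θ ← 0° -29° = -29°
rotate link 1 by +71°: θ ← -29° +71° = 42°
rotate link 1 by +24°: θ ← 42° +24° = 66°
rotate link 1 by +12°: θ ← 66° +12° = 78°
rotate link 1 by +38°: θ ← 78° +38° = 116°
rotate link 1 by -24°: θ ← 116° -24° = 92°
rotate link 1 by -25°: θ ← 92° -25° = 67°
crank pin P = (r cos θ, r sin θ) = (17.973632, 42.343223)
h = r sin θ − e = 42.343223 − 0 = 42.343223
x = r cos θ + √(L² − h²) = 17.973632 + 170.830476 = 188.804108

188.8041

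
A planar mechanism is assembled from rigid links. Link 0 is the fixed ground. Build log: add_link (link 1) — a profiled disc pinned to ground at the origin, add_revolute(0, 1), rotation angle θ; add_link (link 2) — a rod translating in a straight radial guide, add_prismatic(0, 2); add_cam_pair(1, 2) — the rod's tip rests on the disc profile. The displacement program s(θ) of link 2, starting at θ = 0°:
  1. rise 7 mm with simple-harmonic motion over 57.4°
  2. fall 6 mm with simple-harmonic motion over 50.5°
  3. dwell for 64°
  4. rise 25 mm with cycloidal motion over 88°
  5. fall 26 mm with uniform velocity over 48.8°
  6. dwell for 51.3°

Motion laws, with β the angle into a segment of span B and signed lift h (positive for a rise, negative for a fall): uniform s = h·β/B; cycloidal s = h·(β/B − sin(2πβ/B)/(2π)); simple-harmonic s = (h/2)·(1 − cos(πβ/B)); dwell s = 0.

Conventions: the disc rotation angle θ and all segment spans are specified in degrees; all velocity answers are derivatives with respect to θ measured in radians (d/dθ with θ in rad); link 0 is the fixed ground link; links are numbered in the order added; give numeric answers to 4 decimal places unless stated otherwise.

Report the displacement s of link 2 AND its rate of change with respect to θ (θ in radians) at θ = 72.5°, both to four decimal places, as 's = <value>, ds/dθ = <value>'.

seg 1 [0°–57.4°] simple-harmonic, h=7: full span → s += 7 → s = 7.0000
seg 2 [57.4°–107.9°] simple-harmonic, h=-6: θ=72.5° here. β=15.1, B=50.5. -6/2·(1 − cos(π·0.2990)) = -1.2291 → s = 5.7709
velocity in seg [57.4°–107.9°] (simple-harmonic), θ in radians: β = 15.1° = 0.2635 rad, B = 50.5° = 0.8814 rad; ds/dθ = (πh/(2B)) sin(πβ/B) = (π·(-6)/(2·0.8814)) sin(π·0.2990) = -8.631283 mm/rad

s = 5.7709, ds/dθ = -8.6313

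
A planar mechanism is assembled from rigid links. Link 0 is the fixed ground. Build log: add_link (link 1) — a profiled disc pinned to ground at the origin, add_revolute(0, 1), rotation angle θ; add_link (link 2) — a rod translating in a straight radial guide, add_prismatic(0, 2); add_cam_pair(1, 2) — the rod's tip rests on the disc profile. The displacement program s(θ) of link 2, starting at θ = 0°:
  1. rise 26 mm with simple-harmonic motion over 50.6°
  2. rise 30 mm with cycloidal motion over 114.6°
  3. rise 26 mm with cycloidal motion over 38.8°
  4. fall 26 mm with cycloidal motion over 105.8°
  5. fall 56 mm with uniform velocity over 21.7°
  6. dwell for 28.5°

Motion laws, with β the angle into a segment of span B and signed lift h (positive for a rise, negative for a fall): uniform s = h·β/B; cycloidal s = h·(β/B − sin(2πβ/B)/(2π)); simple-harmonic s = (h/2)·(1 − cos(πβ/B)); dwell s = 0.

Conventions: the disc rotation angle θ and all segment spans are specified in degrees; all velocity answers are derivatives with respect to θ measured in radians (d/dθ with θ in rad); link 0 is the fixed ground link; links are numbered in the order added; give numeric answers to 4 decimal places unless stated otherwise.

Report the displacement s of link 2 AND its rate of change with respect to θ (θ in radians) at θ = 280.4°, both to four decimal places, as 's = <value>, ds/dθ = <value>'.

seg 1 [0°–50.6°] simple-harmonic, h=26: full span → s += 26 → s = 26.0000
seg 2 [50.6°–165.2°] cycloidal, h=30: full span → s += 30 → s = 56.0000
seg 3 [165.2°–204°] cycloidal, h=26: full span → s += 26 → s = 82.0000
seg 4 [204°–309.8°] cycloidal, h=-26: θ=280.4° here. β=76.4, B=105.8. -26·(0.7221 − sin(2π·0.7221)/(2π)) = -22.8497 → s = 59.1503
velocity in seg [204°–309.8°] (cycloidal), θ in radians: β = 76.4° = 1.3334 rad, B = 105.8° = 1.8466 rad; ds/dθ = (h/B)(1 − cos(2πβ/B)) = ((-26)/1.8466)(1 − cos(2π·0.7221)) = -16.534407 mm/rad

s = 59.1503, ds/dθ = -16.5344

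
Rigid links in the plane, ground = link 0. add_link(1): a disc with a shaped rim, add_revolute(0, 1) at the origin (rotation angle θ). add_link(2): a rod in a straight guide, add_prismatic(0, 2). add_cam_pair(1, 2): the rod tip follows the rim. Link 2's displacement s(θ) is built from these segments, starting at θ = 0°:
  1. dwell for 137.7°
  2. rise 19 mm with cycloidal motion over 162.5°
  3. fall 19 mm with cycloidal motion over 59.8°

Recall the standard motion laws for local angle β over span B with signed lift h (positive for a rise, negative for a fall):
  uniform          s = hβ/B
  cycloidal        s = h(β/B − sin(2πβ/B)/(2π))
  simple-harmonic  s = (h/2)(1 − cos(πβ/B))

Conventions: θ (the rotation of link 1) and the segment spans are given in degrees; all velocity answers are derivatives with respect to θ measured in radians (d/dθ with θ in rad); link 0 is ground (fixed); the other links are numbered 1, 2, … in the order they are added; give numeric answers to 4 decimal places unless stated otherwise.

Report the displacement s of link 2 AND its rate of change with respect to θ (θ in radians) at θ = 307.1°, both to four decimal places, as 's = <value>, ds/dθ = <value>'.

segment 1 (0° to 137.7°, dwell): s unchanged at 0.0000
segment 2 (137.7° to 300.2°, cycloidal, h = 19) is passed completely: s = 0.0000 + (19) = 19.0000
θ = 307.1° falls in segment 3 (300.2° to 360°, cycloidal, h = -19): β = 307.1 − 300.2 = 6.9°, B = 59.8°; Δs = -19·(0.1154 − sin(2π·0.1154)/(2π)) = -0.1871; s = 19.0000 − 0.1871 = 18.8129
velocity in seg [300.2°–360°] (cycloidal), θ in radians: β = 6.9° = 0.1204 rad, B = 59.8° = 1.0437 rad; ds/dθ = (h/B)(1 − cos(2πβ/B)) = ((-19)/1.0437)(1 − cos(2π·0.1154)) = -4.578197 mm/rad

s = 18.8129, ds/dθ = -4.5782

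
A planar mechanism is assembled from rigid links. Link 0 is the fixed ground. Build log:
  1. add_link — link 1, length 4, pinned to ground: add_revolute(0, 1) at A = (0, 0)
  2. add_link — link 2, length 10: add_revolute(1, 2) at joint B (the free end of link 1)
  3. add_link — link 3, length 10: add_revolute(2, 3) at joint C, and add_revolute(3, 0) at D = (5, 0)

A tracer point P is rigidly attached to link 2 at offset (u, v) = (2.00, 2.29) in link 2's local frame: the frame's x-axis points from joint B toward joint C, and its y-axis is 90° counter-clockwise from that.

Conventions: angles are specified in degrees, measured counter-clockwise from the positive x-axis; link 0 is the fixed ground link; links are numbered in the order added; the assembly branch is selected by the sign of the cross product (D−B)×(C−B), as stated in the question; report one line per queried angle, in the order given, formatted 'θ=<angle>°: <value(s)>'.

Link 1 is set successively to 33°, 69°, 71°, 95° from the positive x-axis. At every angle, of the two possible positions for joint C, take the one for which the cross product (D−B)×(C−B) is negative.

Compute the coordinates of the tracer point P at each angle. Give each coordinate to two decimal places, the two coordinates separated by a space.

A=(0,0), D=(5.00,0)
θ=33°: B = A + 4.00·(cos33°, sin33°) = (3.3547, 2.1786)
θ=33°: |BD| = 2.7301
θ=33°: circle(B,10.00) ∩ circle(D,10.00): a=1.3650, h=9.9064
θ=33°:   candidates: C₊=(12.0826,7.0596) cross=27.045; C₋=(-3.7279,-4.8810) cross=-27.045
θ=33°:   branch - wants cross < 0 → take C=(-3.7279,-4.8810) (cross=-27.045)
θ=33°: ex = (C−B)/|BC| = (-0.7083,-0.7060); ey = (0.7060,-0.7083)
θ=33°: P = B + 2.00·ex + 2.29·ey = (3.5548,-0.8553)
θ=69°: B = A + 4.00·(cos69°, sin69°) = (1.4335, 3.7343)
θ=69°: |BD| = 5.1638
θ=69°: circle(B,10.00) ∩ circle(D,10.00): a=2.5819, h=9.6609
θ=69°:   candidates: C₊=(10.2032,8.5397) cross=49.888; C₋=(-3.7697,-4.8054) cross=-49.888
θ=69°:   branch - wants cross < 0 → take C=(-3.7697,-4.8054) (cross=-49.888)
θ=69°: ex = (C−B)/|BC| = (-0.5203,-0.8540); ey = (0.8540,-0.5203)
θ=69°: P = B + 2.00·ex + 2.29·ey = (2.3484,0.8348)
θ=71°: B = A + 4.00·(cos71°, sin71°) = (1.3023, 3.7821)
θ=71°: |BD| = 5.2894
θ=71°: circle(B,10.00) ∩ circle(D,10.00): a=2.6447, h=9.6439
θ=71°:   candidates: C₊=(10.0469,8.6330) cross=51.010; C₋=(-3.7446,-4.8509) cross=-51.010
θ=71°:   branch - wants cross < 0 → take C=(-3.7446,-4.8509) (cross=-51.010)
θ=71°: ex = (C−B)/|BC| = (-0.5047,-0.8633); ey = (0.8633,-0.5047)
θ=71°: P = B + 2.00·ex + 2.29·ey = (2.2699,0.8997)
θ=95°: B = A + 4.00·(cos95°, sin95°) = (-0.3486, 3.9848)
θ=95°: |BD| = 6.6698
θ=95°: circle(B,10.00) ∩ circle(D,10.00): a=3.3349, h=9.4275
θ=95°:   candidates: C₊=(7.9580,9.5525) cross=62.880; C₋=(-3.3067,-5.5677) cross=-62.880
θ=95°:   branch - wants cross < 0 → take C=(-3.3067,-5.5677) (cross=-62.880)
θ=95°: ex = (C−B)/|BC| = (-0.2958,-0.9552); ey = (0.9552,-0.2958)
θ=95°: P = B + 2.00·ex + 2.29·ey = (1.2473,1.3969)

θ=33°: 3.55 -0.86
θ=69°: 2.35 0.83
θ=71°: 2.27 0.90
θ=95°: 1.25 1.40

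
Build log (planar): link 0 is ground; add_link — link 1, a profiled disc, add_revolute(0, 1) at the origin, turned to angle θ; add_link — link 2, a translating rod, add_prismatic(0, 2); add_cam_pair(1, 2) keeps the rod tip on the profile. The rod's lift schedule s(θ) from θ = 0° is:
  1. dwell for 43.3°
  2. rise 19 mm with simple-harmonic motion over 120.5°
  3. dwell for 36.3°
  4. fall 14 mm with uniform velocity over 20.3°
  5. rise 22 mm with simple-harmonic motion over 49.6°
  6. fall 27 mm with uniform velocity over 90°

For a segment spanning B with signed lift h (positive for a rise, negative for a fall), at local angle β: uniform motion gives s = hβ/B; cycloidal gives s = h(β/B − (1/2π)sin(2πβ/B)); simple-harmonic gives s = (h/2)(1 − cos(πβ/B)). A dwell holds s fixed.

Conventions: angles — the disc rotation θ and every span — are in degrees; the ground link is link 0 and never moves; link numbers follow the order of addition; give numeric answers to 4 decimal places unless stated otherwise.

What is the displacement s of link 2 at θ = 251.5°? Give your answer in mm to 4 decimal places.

seg 1 [0°–43.3°] dwell: s stays 0.0000
seg 2 [43.3°–163.8°] simple-harmonic, h=19: full span → s += 19 → s = 19.0000
seg 3 [163.8°–200.1°] dwell: s stays 19.0000
seg 4 [200.1°–220.4°] uniform, h=-14: full span → s += -14 → s = 5.0000
seg 5 [220.4°–270°] simple-harmonic, h=22: θ=251.5° here. β=31.1, B=49.6. 22/2·(1 − cos(π·0.6270)) = 15.2738 → s = 20.2738

20.2738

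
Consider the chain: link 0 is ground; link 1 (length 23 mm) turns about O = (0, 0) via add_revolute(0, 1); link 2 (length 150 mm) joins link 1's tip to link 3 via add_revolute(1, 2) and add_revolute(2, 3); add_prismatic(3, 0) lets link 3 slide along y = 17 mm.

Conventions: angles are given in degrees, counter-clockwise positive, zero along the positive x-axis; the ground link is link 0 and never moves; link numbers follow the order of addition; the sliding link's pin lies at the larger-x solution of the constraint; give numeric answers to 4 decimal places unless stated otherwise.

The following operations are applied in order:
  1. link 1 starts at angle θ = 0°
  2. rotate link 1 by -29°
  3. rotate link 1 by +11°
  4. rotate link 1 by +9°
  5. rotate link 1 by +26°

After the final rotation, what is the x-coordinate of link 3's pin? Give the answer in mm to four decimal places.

geometry: r = 23 mm, L = 150 mm, e = 17 mm; θ starts at 0°
rotate link 1 by -29°: θ ← 0° -29° = -29°
rotate link 1 by +11°: θ ← -29° +11° = -18°
rotate link 1 by +9°: θ ← -18° +9° = -9°
rotate link 1 by +26°: θ ← -9° +26° = 17°
crank pin P = (r cos θ, r sin θ) = (21.995009, 6.724549)
h = r sin θ − e = 6.724549 − 17 = -10.275451
x = r cos θ + √(L² − h²) = 21.995009 + 149.647637 = 171.642646

171.6426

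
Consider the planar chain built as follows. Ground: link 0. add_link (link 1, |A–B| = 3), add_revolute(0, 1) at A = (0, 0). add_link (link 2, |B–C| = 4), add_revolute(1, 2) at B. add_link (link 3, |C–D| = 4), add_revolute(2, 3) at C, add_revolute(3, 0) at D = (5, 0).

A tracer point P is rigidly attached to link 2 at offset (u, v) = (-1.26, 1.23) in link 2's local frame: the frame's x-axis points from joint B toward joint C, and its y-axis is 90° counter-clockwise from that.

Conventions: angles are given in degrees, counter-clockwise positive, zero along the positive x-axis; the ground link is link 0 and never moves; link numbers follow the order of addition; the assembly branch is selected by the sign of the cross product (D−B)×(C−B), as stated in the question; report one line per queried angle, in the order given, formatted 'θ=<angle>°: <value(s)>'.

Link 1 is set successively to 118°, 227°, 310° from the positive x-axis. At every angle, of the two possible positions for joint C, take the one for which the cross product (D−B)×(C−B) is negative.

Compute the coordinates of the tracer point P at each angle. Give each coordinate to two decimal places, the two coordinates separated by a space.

A=(0,0), D=(5.00,0)
θ=118°: B = A + 3.00·(cos118°, sin118°) = (-1.4084, 2.6488)
θ=118°: |BD| = 6.9343
θ=118°: circle(B,4.00) ∩ circle(D,4.00): a=3.4671, h=1.9947
θ=118°:   candidates: C₊=(2.5578,3.1679) cross=13.832; C₋=(1.0338,-0.5190) cross=-13.832
θ=118°:   branch - wants cross < 0 → take C=(1.0338,-0.5190) (cross=-13.832)
θ=118°: ex = (C−B)/|BC| = (0.6106,-0.7920); ey = (0.7920,0.6106)
θ=118°: P = B + -1.26·ex + 1.23·ey = (-1.2036,4.3977)
θ=227°: B = A + 3.00·(cos227°, sin227°) = (-2.0460, -2.1941)
θ=227°: |BD| = 7.3797
θ=227°: circle(B,4.00) ∩ circle(D,4.00): a=3.6898, h=1.5443
θ=227°:   candidates: C₊=(1.0179,0.3775) cross=11.397; C₋=(1.9362,-2.5715) cross=-11.397
θ=227°:   branch - wants cross < 0 → take C=(1.9362,-2.5715) (cross=-11.397)
θ=227°: ex = (C−B)/|BC| = (0.9955,-0.0944); ey = (0.0944,0.9955)
θ=227°: P = B + -1.26·ex + 1.23·ey = (-3.1843,-0.8506)
θ=310°: B = A + 3.00·(cos310°, sin310°) = (1.9284, -2.2981)
θ=310°: |BD| = 3.8362
θ=310°: circle(B,4.00) ∩ circle(D,4.00): a=1.9181, h=3.5101
θ=310°:   candidates: C₊=(1.3614,1.6615) cross=13.465; C₋=(5.5670,-3.9596) cross=-13.465
θ=310°:   branch - wants cross < 0 → take C=(5.5670,-3.9596) (cross=-13.465)
θ=310°: ex = (C−B)/|BC| = (0.9097,-0.4154); ey = (0.4154,0.9097)
θ=310°: P = B + -1.26·ex + 1.23·ey = (1.2931,-0.6559)

θ=118°: -1.20 4.40
θ=227°: -3.18 -0.85
θ=310°: 1.29 -0.66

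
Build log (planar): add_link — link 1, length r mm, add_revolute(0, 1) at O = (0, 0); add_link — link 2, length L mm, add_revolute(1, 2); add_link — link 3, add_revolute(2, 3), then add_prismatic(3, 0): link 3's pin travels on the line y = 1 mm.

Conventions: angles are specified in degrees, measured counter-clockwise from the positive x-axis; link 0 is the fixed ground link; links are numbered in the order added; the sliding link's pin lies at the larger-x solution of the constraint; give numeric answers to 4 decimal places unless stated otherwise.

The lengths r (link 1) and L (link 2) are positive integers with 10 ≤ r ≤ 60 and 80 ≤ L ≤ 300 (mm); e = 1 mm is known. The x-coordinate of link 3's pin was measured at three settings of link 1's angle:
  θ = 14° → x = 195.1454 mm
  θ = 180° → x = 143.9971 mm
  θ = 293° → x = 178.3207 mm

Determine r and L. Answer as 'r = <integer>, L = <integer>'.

constraint per measurement: (x − r cos θ)² + (r sin θ − e)² = L²
subtracting the θ₁ and θ₂ equations cancels the r² and L² terms:
r = (x₁² − x₂²) / (2[(x₁cos θ₁ + e sin θ₁) − (x₂cos θ₂ + e sin θ₂)]) = 26.0000 → r = 26
L² = (x₁ − r cos θ₁)² + (r sin θ₁ − e)² = 28900.0123 → L = 170.0000 → L = 170
check at θ₃=293°: x = 178.3207 (printed 178.3207) ✓

r = 26, L = 170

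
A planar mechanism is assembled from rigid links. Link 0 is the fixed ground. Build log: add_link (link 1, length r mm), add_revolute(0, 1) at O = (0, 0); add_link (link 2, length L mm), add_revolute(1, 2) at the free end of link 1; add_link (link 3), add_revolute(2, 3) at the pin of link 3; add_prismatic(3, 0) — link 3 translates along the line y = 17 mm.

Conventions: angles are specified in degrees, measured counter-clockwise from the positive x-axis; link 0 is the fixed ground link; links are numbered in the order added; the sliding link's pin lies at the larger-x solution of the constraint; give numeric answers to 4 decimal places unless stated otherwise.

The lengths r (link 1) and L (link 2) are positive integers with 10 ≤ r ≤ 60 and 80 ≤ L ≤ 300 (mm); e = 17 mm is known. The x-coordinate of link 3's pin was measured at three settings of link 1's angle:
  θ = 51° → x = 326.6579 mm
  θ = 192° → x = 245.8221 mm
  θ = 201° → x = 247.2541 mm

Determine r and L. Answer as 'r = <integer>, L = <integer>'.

constraint per measurement: (x − r cos θ)² + (r sin θ − e)² = L²
subtracting the θ₁ and θ₂ equations cancels the r² and L² terms:
r = (x₁² − x₂²) / (2[(x₁cos θ₁ + e sin θ₁) − (x₂cos θ₂ + e sin θ₂)]) = 50.0000 → r = 50
L² = (x₁ − r cos θ₁)² + (r sin θ₁ − e)² = 87615.9878 → L = 296.0000 → L = 296
check at θ₃=201°: x = 247.2541 (printed 247.2541) ✓

r = 50, L = 296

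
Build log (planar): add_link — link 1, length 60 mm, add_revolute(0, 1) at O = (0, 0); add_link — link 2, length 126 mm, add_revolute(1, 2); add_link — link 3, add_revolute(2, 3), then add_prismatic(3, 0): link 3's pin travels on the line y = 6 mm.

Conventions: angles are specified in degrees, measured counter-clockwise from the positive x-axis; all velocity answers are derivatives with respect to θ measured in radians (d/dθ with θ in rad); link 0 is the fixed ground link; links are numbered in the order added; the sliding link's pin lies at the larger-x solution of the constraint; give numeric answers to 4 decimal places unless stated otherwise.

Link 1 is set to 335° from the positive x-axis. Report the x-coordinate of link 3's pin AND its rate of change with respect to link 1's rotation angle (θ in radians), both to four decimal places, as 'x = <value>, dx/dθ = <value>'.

geometry: r = 60 mm, L = 126 mm, e = 6 mm
crank pin P = (r cos θ, r sin θ) = (54.378467, -25.357096)
h = r sin θ − e = -25.357096 − 6 = -31.357096
x = r cos θ + √(L² − h²) = 54.378467 + 122.035784 = 176.414251
dx/dθ = −r sin θ − h·r cos θ/√(L² − h²) (θ in radians; h = -31.357096) = 39.329643

x = 176.4143, dx/dθ = 39.3296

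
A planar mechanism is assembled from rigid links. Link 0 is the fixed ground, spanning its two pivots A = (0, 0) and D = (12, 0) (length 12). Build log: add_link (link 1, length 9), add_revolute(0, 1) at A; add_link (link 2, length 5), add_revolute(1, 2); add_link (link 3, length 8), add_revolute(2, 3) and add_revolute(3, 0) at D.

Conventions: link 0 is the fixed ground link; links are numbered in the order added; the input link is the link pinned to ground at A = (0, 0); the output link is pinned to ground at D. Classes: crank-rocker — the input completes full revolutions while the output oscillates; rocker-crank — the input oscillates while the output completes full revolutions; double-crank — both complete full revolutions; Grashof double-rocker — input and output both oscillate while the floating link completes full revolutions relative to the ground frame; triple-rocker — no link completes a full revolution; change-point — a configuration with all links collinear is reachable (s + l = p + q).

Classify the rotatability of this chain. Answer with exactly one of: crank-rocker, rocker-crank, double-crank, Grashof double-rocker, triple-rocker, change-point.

lengths: ground=12, input=9, coupler=5, output=8
sorted: s=5 (shortest), l=12 (longest), p+q=17
s + l = 17 vs p + q = 17
s + l = p + q → change-point (collinear configuration reachable)

change-point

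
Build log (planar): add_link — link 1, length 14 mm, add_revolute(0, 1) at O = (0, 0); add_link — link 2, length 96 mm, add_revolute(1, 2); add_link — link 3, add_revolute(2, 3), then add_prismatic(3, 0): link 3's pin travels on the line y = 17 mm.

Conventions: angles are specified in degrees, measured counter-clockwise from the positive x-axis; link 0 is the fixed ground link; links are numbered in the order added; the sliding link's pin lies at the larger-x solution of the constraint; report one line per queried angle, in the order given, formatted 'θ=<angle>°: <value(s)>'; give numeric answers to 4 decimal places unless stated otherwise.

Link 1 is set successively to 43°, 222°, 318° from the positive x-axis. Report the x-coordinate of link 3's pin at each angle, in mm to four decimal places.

geometry: r = 14 mm, L = 96 mm, e = 17 mm
θ=43°: crank pin P = (r cos θ, r sin θ) = (10.238952, 9.547977)
θ=43°: h = r sin θ − e = 9.547977 − 17 = -7.452023
θ=43°: x = r cos θ + √(L² − h²) = 10.238952 + 95.710330 = 105.949282
θ=222°: crank pin P = (r cos θ, r sin θ) = (-10.404028, -9.367828)
θ=222°: h = r sin θ − e = -9.367828 − 17 = -26.367828
θ=222°: x = r cos θ + √(L² − h²) = -10.404028 + 92.307842 = 81.903814
θ=318°: crank pin P = (r cos θ, r sin θ) = (10.404028, -9.367828)
θ=318°: h = r sin θ − e = -9.367828 − 17 = -26.367828
θ=318°: x = r cos θ + √(L² − h²) = 10.404028 + 92.307842 = 102.711869

θ=43°: 105.9493
θ=222°: 81.9038
θ=318°: 102.7119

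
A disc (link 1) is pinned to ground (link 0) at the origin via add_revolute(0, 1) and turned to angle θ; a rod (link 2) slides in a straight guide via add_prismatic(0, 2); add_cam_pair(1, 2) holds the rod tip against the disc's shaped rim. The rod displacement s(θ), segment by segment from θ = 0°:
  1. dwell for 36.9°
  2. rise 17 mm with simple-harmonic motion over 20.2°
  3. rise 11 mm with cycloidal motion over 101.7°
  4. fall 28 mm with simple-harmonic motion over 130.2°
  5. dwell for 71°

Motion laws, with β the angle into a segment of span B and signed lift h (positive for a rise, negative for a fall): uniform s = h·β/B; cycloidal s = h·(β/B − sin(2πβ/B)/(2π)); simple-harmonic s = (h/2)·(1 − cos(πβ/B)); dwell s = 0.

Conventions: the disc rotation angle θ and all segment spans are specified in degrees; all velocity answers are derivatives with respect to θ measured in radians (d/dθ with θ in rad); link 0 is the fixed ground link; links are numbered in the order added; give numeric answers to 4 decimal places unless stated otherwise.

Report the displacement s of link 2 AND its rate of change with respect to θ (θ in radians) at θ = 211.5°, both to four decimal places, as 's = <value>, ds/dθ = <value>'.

segment 1 (0° to 36.9°, dwell): s unchanged at 0.0000
segment 2 (36.9° to 57.1°, simple-harmonic, h = 17) is passed completely: s = 0.0000 + (17) = 17.0000
segment 3 (57.1° to 158.8°, cycloidal, h = 11) is passed completely: s = 17.0000 + (11) = 28.0000
θ = 211.5° falls in segment 4 (158.8° to 289°, simple-harmonic, h = -28): β = 211.5 − 158.8 = 52.7°, B = 130.2°; Δs = -28/2·(1 − cos(π·0.4048)) = -9.8734; s = 28.0000 − 9.8734 = 18.1266
velocity in seg [158.8°–289°] (simple-harmonic), θ in radians: β = 52.7° = 0.9198 rad, B = 130.2° = 2.2724 rad; ds/dθ = (πh/(2B)) sin(πβ/B) = (π·(-28)/(2·2.2724)) sin(π·0.4048) = -18.494958 mm/rad

s = 18.1266, ds/dθ = -18.4950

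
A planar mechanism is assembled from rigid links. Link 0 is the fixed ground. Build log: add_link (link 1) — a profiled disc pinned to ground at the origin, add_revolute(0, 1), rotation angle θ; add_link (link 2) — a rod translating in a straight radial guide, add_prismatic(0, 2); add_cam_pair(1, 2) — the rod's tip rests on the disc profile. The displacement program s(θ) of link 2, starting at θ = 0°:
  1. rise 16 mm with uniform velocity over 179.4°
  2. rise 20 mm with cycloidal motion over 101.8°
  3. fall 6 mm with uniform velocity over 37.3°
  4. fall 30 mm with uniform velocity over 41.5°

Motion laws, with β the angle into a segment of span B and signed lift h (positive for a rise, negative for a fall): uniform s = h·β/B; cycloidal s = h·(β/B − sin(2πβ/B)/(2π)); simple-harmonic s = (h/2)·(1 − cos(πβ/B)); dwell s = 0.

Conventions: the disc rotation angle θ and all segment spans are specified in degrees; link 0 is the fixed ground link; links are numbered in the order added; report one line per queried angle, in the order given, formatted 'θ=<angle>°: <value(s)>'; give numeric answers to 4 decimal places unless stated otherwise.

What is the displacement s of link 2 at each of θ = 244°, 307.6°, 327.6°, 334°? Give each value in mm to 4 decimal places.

seg 1 [0°–179.4°] uniform, h=16: full span → s += 16 → s = 16.0000
seg 2 [179.4°–281.2°] cycloidal, h=20: θ=244° here. β=64.6, B=101.8. 20·(0.6346 − sin(2π·0.6346)/(2π)) = 15.0736 → s = 31.0736
seg 2 [179.4°–281.2°] cycloidal, h=20: full span → s += 20 → s = 36.0000
seg 3 [281.2°–318.5°] uniform, h=-6: θ=307.6° here. β=26.4, B=37.3. -6·26.4/37.3 = -4.2466 → s = 31.7534
seg 3 [281.2°–318.5°] uniform, h=-6: full span → s += -6 → s = 30.0000
seg 4 [318.5°–360°] uniform, h=-30: θ=327.6° here. β=9.1, B=41.5. -30·9.1/41.5 = -6.5783 → s = 23.4217
seg 4 [318.5°–360°] uniform, h=-30: θ=334° here. β=15.5, B=41.5. -30·15.5/41.5 = -11.2048 → s = 18.7952

θ=244°: 31.0736
θ=307.6°: 31.7534
θ=327.6°: 23.4217
θ=334°: 18.7952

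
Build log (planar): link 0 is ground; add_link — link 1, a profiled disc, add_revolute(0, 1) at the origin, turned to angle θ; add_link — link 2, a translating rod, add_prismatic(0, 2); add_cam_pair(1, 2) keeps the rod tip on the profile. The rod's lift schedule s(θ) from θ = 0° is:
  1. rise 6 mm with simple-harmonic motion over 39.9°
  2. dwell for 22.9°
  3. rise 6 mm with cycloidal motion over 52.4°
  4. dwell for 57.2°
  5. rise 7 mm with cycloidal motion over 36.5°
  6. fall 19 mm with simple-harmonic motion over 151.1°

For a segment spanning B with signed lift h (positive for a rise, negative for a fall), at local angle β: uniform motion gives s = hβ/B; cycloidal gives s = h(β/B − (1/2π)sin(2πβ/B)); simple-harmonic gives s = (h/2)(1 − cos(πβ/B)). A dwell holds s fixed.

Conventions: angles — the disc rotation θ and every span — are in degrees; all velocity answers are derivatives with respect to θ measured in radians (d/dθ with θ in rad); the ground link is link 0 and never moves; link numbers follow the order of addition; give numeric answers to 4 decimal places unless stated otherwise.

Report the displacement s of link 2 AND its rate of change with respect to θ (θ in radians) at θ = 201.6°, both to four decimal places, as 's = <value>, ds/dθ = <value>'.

seg 1 [0°–39.9°] simple-harmonic, h=6: full span → s += 6 → s = 6.0000
seg 2 [39.9°–62.8°] dwell: s stays 6.0000
seg 3 [62.8°–115.2°] cycloidal, h=6: full span → s += 6 → s = 12.0000
seg 4 [115.2°–172.4°] dwell: s stays 12.0000
seg 5 [172.4°–208.9°] cycloidal, h=7: θ=201.6° here. β=29.2, B=36.5. 7·(0.8000 − sin(2π·0.8000)/(2π)) = 6.6596 → s = 18.6596
velocity in seg [172.4°–208.9°] (cycloidal), θ in radians: β = 29.2° = 0.5096 rad, B = 36.5° = 0.6370 rad; ds/dθ = (h/B)(1 − cos(2πβ/B)) = (7/0.6370)(1 − cos(2π·0.8000)) = 7.592681 mm/rad

s = 18.6596, ds/dθ = 7.5927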